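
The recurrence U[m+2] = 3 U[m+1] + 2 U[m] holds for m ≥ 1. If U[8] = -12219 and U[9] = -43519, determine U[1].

Rearranging, U[m-2] = (U[m] - 3 U[m-1]) / 2.
U[7] = (-43519 - 3(-12219)) / 2 = -6862/2 = -3431
U[6] = (-12219 - 3(-3431)) / 2 = -1926/2 = -963
U[5] = (-3431 - 3(-963)) / 2 = -542/2 = -271
U[4] = (-963 - 3(-271)) / 2 = -150/2 = -75
U[3] = (-271 - 3(-75)) / 2 = -46/2 = -23
U[2] = (-75 - 3(-23)) / 2 = -6/2 = -3
U[1] = (-23 - 3(-3)) / 2 = -14/2 = -7

-7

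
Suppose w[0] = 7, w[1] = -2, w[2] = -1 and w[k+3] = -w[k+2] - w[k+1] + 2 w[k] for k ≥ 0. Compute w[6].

53

w[3] = -(-1) - (-2) + 2(7) = 17
w[4] = -17 - (-1) + 2(-2) = -20
w[5] = -(-20) - 17 + 2(-1) = 1
w[6] = -1 - (-20) + 2(17) = 53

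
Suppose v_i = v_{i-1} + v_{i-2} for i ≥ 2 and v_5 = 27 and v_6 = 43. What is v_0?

Rearranging, v_{i-2} = v_i - v_{i-1}.
v_4 = 43 - 27 = 16
v_3 = 27 - 16 = 11
v_2 = 16 - 11 = 5
v_1 = 11 - 5 = 6
v_0 = 5 - 6 = -1

-1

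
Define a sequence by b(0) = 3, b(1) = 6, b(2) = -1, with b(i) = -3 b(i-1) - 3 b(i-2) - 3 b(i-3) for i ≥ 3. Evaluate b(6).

b(3) = -3·(-1) - 3·6 - 3·3 = -24
b(4) = -3·(-24) - 3·(-1) - 3·6 = 57
b(5) = -3·57 - 3·(-24) - 3·(-1) = -96
b(6) = -3·(-96) - 3·57 - 3·(-24) = 189

189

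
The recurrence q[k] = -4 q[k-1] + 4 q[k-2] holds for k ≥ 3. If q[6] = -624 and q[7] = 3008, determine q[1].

Rearranging, q[k-2] = (q[k] + 4 q[k-1]) / 4.
q[5] = (3008 + 4·(-624)) / 4 = 512/4 = 128
q[4] = (-624 + 4·128) / 4 = -112/4 = -28
q[3] = (128 + 4·(-28)) / 4 = 16/4 = 4
q[2] = (-28 + 4·4) / 4 = -12/4 = -3
q[1] = (4 + 4·(-3)) / 4 = -8/4 = -2

-2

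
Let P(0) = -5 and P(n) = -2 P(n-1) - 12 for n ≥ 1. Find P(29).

The fixed point is -12/(1 + 2) = -4, so P(n) + 4 = -2(P(n-1) + 4).
Hence P(n) = -1·(-2)^n - 4.
P(29) = -1·(-2)^{29} - 4 = -1·-536870912 - 4 = 536870908.

536870908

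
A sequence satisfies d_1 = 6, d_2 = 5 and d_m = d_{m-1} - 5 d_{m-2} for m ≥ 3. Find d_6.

d_3 = 5 - 5·6 = -25
d_4 = (-25) - 5·5 = -50
d_5 = (-50) - 5·(-25) = 75
d_6 = 75 - 5·(-50) = 325

325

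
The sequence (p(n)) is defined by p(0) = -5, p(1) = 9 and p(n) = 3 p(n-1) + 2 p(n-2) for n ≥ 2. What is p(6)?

p(2) = 3·9 + 2·(-5) = 17
p(3) = 3·17 + 2·9 = 69
p(4) = 3·69 + 2·17 = 241
p(5) = 3·241 + 2·69 = 861
p(6) = 3·861 + 2·241 = 3065

3065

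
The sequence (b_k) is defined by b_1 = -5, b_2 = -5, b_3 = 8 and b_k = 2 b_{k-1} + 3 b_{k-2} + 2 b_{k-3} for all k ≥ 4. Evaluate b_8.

-201

b_4 = 2·8 + 3·(-5) + 2·(-5) = -9
b_5 = 2·(-9) + 3·8 + 2·(-5) = -4
b_6 = 2·(-4) + 3·(-9) + 2·8 = -19
b_7 = 2·(-19) + 3·(-4) + 2·(-9) = -68
b_8 = 2·(-68) + 3·(-19) + 2·(-4) = -201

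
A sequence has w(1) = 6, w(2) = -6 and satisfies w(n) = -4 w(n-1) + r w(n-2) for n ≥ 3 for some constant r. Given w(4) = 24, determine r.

w(3) = 24 + 6r
w(4) = -96 - 30r
So -96 - 30r = 24, giving r = -4.

-4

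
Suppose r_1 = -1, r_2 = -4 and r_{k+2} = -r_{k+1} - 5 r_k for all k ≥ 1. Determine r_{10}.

2531

r_3 = -(-4) - 5*(-1) = 9
r_4 = -9 - 5*(-4) = 11
r_5 = -11 - 5*9 = -56
r_6 = -(-56) - 5*11 = 1
r_7 = -1 - 5*(-56) = 279
r_8 = -279 - 5*1 = -284
r_9 = -(-284) - 5*279 = -1111
r_{10} = -(-1111) - 5*(-284) = 2531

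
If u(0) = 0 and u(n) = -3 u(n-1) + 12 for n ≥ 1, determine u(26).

The fixed point is 12/(1 + 3) = 3, so u(n) - 3 = -3(u(n-1) - 3).
Hence u(n) = -3·(-3)^n + 3.
u(26) = -3·(-3)^{26} + 3 = -3·2541865828329 + 3 = -7625597484984.

-7625597484984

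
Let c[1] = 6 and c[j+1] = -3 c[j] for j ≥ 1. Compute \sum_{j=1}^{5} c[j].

c[2] = -3*6 = -18
c[3] = -3*(-18) = 54
c[4] = -3*54 = -162
c[5] = -3*(-162) = 486
Sum = 6 + (-18) + 54 + (-162) + 486 = 366

366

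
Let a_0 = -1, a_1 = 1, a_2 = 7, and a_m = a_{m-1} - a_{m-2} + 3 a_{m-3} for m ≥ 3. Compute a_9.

105

a_3 = 7 - 1 + 3*(-1) = 3
a_4 = 3 - 7 + 3*1 = -1
a_5 = (-1) - 3 + 3*7 = 17
a_6 = 17 - (-1) + 3*3 = 27
a_7 = 27 - 17 + 3*(-1) = 7
a_8 = 7 - 27 + 3*17 = 31
a_9 = 31 - 7 + 3*27 = 105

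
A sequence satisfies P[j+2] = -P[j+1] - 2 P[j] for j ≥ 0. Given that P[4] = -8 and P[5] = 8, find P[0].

-1

Rearranging, P[j-2] = (P[j] + P[j-1]) / -2.
P[3] = (8 + (-8)) / -2 = 0/-2 = 0
P[2] = (-8 + 0) / -2 = -8/-2 = 4
P[1] = (0 + 4) / -2 = 4/-2 = -2
P[0] = (4 + (-2)) / -2 = 2/-2 = -1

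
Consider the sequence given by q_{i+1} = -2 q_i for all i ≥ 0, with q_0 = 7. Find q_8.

1792

q_1 = -2(7) = -14
q_2 = -2(-14) = 28
q_3 = -2(28) = -56
q_4 = -2(-56) = 112
q_5 = -2(112) = -224
q_6 = -2(-224) = 448
q_7 = -2(448) = -896
q_8 = -2(-896) = 1792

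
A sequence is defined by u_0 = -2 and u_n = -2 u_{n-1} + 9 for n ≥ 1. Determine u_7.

u_1 = -2·(-2) + 9 = 13
u_2 = -2·13 + 9 = -17
u_3 = -2·(-17) + 9 = 43
u_4 = -2·43 + 9 = -77
u_5 = -2·(-77) + 9 = 163
u_6 = -2·163 + 9 = -317
u_7 = -2·(-317) + 9 = 643

643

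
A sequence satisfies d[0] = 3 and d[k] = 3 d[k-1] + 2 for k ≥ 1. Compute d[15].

57395627

The fixed point is 2/(1 - 3) = -1, so d[k] + 1 = 3(d[k-1] + 1).
Hence d[k] = 4·3^k - 1.
d[15] = 4·3^{15} - 1 = 4·14348907 - 1 = 57395627.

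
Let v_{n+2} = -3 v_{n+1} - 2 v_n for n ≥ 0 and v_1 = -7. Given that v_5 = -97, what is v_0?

4

Let v_0 = z.
v_2 = 21 - 2z
v_3 = -49 + 6z
v_4 = 105 - 14z
v_5 = -217 + 30z
So -217 + 30z = -97, giving z = 4.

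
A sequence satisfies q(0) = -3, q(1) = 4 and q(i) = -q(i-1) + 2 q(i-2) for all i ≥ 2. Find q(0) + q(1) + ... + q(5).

q(2) = -4 + 2*(-3) = -10
q(3) = -(-10) + 2*4 = 18
q(4) = -18 + 2*(-10) = -38
q(5) = -(-38) + 2*18 = 74
Sum = (-3) + 4 + (-10) + 18 + (-38) + 74 = 45

45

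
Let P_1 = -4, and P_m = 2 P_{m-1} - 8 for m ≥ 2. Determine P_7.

-760

P_2 = 2·(-4) - 8 = -16
P_3 = 2·(-16) - 8 = -40
P_4 = 2·(-40) - 8 = -88
P_5 = 2·(-88) - 8 = -184
P_6 = 2·(-184) - 8 = -376
P_7 = 2·(-376) - 8 = -760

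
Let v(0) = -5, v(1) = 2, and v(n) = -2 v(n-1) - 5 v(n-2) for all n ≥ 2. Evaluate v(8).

3139

v(2) = -2*2 - 5*(-5) = 21
v(3) = -2*21 - 5*2 = -52
v(4) = -2*(-52) - 5*21 = -1
v(5) = -2*(-1) - 5*(-52) = 262
v(6) = -2*262 - 5*(-1) = -519
v(7) = -2*(-519) - 5*262 = -272
v(8) = -2*(-272) - 5*(-519) = 3139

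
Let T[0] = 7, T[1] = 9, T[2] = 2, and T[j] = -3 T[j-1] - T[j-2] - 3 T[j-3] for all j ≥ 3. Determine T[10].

53138

T[3] = -3·2 - 9 - 3·7 = -36
T[4] = -3·(-36) - 2 - 3·9 = 79
T[5] = -3·79 - (-36) - 3·2 = -207
T[6] = -3·(-207) - 79 - 3·(-36) = 650
T[7] = -3·650 - (-207) - 3·79 = -1980
T[8] = -3·(-1980) - 650 - 3·(-207) = 5911
T[9] = -3·5911 - (-1980) - 3·650 = -17703
T[10] = -3·(-17703) - 5911 - 3·(-1980) = 53138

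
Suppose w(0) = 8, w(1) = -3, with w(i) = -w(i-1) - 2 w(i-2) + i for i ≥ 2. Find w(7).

w(2) = -(-3) - 2*8 + 2 = -11
w(3) = -(-11) - 2*(-3) + 3 = 20
w(4) = -20 - 2*(-11) + 4 = 6
w(5) = -6 - 2*20 + 5 = -41
w(6) = -(-41) - 2*6 + 6 = 35
w(7) = -35 - 2*(-41) + 7 = 54

54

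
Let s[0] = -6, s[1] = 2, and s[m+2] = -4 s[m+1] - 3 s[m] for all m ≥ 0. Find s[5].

-478

s[2] = -4·2 - 3·(-6) = 10
s[3] = -4·10 - 3·2 = -46
s[4] = -4·(-46) - 3·10 = 154
s[5] = -4·154 - 3·(-46) = -478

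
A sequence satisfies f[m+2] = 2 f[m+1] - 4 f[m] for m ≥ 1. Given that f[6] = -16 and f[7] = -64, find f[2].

-1

Rearranging, f[m-2] = (f[m] - 2 f[m-1]) / -4.
f[5] = (-64 - 2·(-16)) / -4 = -32/-4 = 8
f[4] = (-16 - 2·8) / -4 = -32/-4 = 8
f[3] = (8 - 2·8) / -4 = -8/-4 = 2
f[2] = (8 - 2·2) / -4 = 4/-4 = -1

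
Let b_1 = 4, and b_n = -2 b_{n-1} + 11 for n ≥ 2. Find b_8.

-39

b_2 = -2*4 + 11 = 3
b_3 = -2*3 + 11 = 5
b_4 = -2*5 + 11 = 1
b_5 = -2*1 + 11 = 9
b_6 = -2*9 + 11 = -7
b_7 = -2*(-7) + 11 = 25
b_8 = -2*25 + 11 = -39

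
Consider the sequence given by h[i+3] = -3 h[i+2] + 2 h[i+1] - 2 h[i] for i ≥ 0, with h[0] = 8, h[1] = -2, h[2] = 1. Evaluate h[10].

h[3] = -3·1 + 2·(-2) - 2·8 = -23
h[4] = -3·(-23) + 2·1 - 2·(-2) = 75
h[5] = -3·75 + 2·(-23) - 2·1 = -273
h[6] = -3·(-273) + 2·75 - 2·(-23) = 1015
h[7] = -3·1015 + 2·(-273) - 2·75 = -3741
h[8] = -3·(-3741) + 2·1015 - 2·(-273) = 13799
h[9] = -3·13799 + 2·(-3741) - 2·1015 = -50909
h[10] = -3·(-50909) + 2·13799 - 2·(-3741) = 187807

187807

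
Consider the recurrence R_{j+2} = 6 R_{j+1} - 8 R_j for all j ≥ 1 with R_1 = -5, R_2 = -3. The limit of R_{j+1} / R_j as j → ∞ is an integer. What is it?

The characteristic equation is r^2 - 6r + 8 = 0, which factors as (r - 4)(r - 2) = 0.
So the roots are 4 and 2. Since |4| > |2| and the coefficient of 4^j is non-zero, the ratio tends to 4.

4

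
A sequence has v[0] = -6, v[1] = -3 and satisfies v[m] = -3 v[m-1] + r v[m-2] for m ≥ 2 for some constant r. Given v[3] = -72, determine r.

v[2] = 9 - 6r
v[3] = -27 + 15r
So -27 + 15r = -72, giving r = -3.

-3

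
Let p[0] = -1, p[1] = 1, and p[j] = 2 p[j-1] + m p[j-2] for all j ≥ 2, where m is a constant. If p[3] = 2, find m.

p[2] = 2 - m
p[3] = 4 - m
So 4 - m = 2, giving m = 2.

2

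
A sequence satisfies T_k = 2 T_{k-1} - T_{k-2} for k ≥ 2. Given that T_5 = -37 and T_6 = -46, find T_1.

Rearranging, T_{k-2} = -(T_k - 2 T_{k-1}).
T_4 = -(-46 - 2(-37)) = -28
T_3 = -(-37 - 2(-28)) = -19
T_2 = -(-28 - 2(-19)) = -10
T_1 = -(-19 - 2(-10)) = -1

-1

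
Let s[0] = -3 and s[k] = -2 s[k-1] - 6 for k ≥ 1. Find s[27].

134217726

The fixed point is -6/(1 + 2) = -2, so s[k] + 2 = -2(s[k-1] + 2).
Hence s[k] = -1·(-2)^k - 2.
s[27] = -1·(-2)^{27} - 2 = -1·-134217728 - 2 = 134217726.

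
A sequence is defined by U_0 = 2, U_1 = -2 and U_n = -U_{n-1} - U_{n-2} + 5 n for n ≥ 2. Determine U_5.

15

U_2 = -(-2) - 2 + 10 = 10
U_3 = -10 - (-2) + 15 = 7
U_4 = -7 - 10 + 20 = 3
U_5 = -3 - 7 + 25 = 15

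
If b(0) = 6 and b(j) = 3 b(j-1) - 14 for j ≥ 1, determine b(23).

-94143178820

The fixed point is -14/(1 - 3) = 7, so b(j) - 7 = 3(b(j-1) - 7).
Hence b(j) = -1·3^j + 7.
b(23) = -1·3^{23} + 7 = -1·94143178827 + 7 = -94143178820.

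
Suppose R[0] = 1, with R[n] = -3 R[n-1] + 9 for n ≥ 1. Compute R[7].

2736

R[1] = -3*1 + 9 = 6
R[2] = -3*6 + 9 = -9
R[3] = -3*(-9) + 9 = 36
R[4] = -3*36 + 9 = -99
R[5] = -3*(-99) + 9 = 306
R[6] = -3*306 + 9 = -909
R[7] = -3*(-909) + 9 = 2736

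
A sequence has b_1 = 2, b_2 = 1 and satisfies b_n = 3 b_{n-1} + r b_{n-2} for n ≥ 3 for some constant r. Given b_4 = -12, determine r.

b_3 = 3 + 2r
b_4 = 9 + 7r
So 9 + 7r = -12, giving r = -3.

-3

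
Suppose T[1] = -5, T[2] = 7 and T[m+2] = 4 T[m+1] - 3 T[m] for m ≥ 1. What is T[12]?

1062871

T[3] = 4*7 - 3*(-5) = 43
T[4] = 4*43 - 3*7 = 151
T[5] = 4*151 - 3*43 = 475
T[6] = 4*475 - 3*151 = 1447
T[7] = 4*1447 - 3*475 = 4363
T[8] = 4*4363 - 3*1447 = 13111
T[9] = 4*13111 - 3*4363 = 39355
T[10] = 4*39355 - 3*13111 = 118087
T[11] = 4*118087 - 3*39355 = 354283
T[12] = 4*354283 - 3*118087 = 1062871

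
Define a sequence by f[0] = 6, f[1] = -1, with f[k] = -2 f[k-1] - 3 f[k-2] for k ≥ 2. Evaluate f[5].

f[2] = -2*(-1) - 3*6 = -16
f[3] = -2*(-16) - 3*(-1) = 35
f[4] = -2*35 - 3*(-16) = -22
f[5] = -2*(-22) - 3*35 = -61

-61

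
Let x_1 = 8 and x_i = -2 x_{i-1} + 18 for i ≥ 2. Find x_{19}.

524294

The fixed point is 18/(1 + 2) = 6, so x_i - 6 = -2(x_{i-1} - 6).
Hence x_i = 2·(-2)^{i-1} + 6.
x_{19} = 2·(-2)^{18} + 6 = 2·262144 + 6 = 524294.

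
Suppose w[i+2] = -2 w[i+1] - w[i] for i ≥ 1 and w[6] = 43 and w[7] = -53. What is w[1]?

7

Rearranging, w[i-2] = -(w[i] + 2 w[i-1]).
w[5] = -(-53 + 2(43)) = -33
w[4] = -(43 + 2(-33)) = 23
w[3] = -(-33 + 2(23)) = -13
w[2] = -(23 + 2(-13)) = 3
w[1] = -(-13 + 2(3)) = 7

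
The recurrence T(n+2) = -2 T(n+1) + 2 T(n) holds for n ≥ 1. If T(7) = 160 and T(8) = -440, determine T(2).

-5

Rearranging, T(n-2) = (T(n) + 2 T(n-1)) / 2.
T(6) = (-440 + 2*160) / 2 = -120/2 = -60
T(5) = (160 + 2*(-60)) / 2 = 40/2 = 20
T(4) = (-60 + 2*20) / 2 = -20/2 = -10
T(3) = (20 + 2*(-10)) / 2 = 0/2 = 0
T(2) = (-10 + 2*0) / 2 = -10/2 = -5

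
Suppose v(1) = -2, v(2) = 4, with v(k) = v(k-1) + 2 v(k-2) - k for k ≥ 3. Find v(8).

-77

v(3) = 4 + 2(-2) - 3 = -3
v(4) = (-3) + 2(4) - 4 = 1
v(5) = 1 + 2(-3) - 5 = -10
v(6) = (-10) + 2(1) - 6 = -14
v(7) = (-14) + 2(-10) - 7 = -41
v(8) = (-41) + 2(-14) - 8 = -77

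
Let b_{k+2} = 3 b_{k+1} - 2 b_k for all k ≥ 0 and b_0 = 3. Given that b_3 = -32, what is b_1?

Let b_1 = v.
b_2 = -6 + 3v
b_3 = -18 + 7v
So -18 + 7v = -32, giving v = -2.

-2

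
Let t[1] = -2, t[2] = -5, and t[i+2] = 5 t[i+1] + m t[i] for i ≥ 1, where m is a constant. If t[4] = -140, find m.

t[3] = -25 - 2m
t[4] = -125 - 15m
So -125 - 15m = -140, giving m = 1.

1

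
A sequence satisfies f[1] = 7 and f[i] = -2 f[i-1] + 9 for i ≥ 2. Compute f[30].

The fixed point is 9/(1 + 2) = 3, so f[i] - 3 = -2(f[i-1] - 3).
Hence f[i] = 4·(-2)^{i-1} + 3.
f[30] = 4·(-2)^{29} + 3 = 4·-536870912 + 3 = -2147483645.

-2147483645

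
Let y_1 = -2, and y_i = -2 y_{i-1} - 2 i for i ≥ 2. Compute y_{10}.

448

y_2 = -2·(-2) - 4 = 0
y_3 = -2·0 - 6 = -6
y_4 = -2·(-6) - 8 = 4
y_5 = -2·4 - 10 = -18
y_6 = -2·(-18) - 12 = 24
y_7 = -2·24 - 14 = -62
y_8 = -2·(-62) - 16 = 108
y_9 = -2·108 - 18 = -234
y_{10} = -2·(-234) - 20 = 448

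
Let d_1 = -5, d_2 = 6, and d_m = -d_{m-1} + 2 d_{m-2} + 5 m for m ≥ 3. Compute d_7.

-91

d_3 = -6 + 2·(-5) + 15 = -1
d_4 = -(-1) + 2·6 + 20 = 33
d_5 = -33 + 2·(-1) + 25 = -10
d_6 = -(-10) + 2·33 + 30 = 106
d_7 = -106 + 2·(-10) + 35 = -91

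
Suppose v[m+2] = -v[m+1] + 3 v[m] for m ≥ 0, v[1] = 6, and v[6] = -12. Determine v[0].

4

Let v[0] = w.
v[2] = -6 + 3w
v[3] = 24 - 3w
v[4] = -42 + 12w
v[5] = 114 - 21w
v[6] = -240 + 57w
So -240 + 57w = -12, giving w = 4.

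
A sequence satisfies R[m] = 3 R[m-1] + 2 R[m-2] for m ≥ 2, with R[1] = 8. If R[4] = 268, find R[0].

-2

Let R[0] = z.
R[2] = 24 + 2z
R[3] = 88 + 6z
R[4] = 312 + 22z
So 312 + 22z = 268, giving z = -2.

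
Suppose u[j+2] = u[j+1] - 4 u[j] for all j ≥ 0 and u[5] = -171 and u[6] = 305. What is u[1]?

5

Rearranging, u[j-2] = (u[j] - u[j-1]) / -4.
u[4] = (305 - (-171)) / -4 = 476/-4 = -119
u[3] = (-171 - (-119)) / -4 = -52/-4 = 13
u[2] = (-119 - 13) / -4 = -132/-4 = 33
u[1] = (13 - 33) / -4 = -20/-4 = 5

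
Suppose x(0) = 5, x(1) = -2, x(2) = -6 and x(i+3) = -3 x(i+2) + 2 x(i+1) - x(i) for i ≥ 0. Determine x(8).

x(3) = -3*(-6) + 2*(-2) - 5 = 9
x(4) = -3*9 + 2*(-6) - (-2) = -37
x(5) = -3*(-37) + 2*9 - (-6) = 135
x(6) = -3*135 + 2*(-37) - 9 = -488
x(7) = -3*(-488) + 2*135 - (-37) = 1771
x(8) = -3*1771 + 2*(-488) - 135 = -6424

-6424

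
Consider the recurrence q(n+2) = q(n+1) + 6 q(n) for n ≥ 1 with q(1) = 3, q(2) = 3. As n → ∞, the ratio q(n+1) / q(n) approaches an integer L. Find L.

The characteristic equation is r^2 - r - 6 = 0, which factors as (r - 3)(r + 2) = 0.
So the roots are 3 and -2. Since |3| > |-2| and the coefficient of 3^n is non-zero, the ratio tends to 3.

3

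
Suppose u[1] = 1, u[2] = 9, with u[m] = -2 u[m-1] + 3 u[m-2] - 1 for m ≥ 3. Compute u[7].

-1502

u[3] = -2(9) + 3(1) - 1 = -16
u[4] = -2(-16) + 3(9) - 1 = 58
u[5] = -2(58) + 3(-16) - 1 = -165
u[6] = -2(-165) + 3(58) - 1 = 503
u[7] = -2(503) + 3(-165) - 1 = -1502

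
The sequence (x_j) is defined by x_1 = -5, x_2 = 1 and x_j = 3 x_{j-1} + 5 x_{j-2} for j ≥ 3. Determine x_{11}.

x_3 = 3*1 + 5*(-5) = -22
x_4 = 3*(-22) + 5*1 = -61
x_5 = 3*(-61) + 5*(-22) = -293
x_6 = 3*(-293) + 5*(-61) = -1184
x_7 = 3*(-1184) + 5*(-293) = -5017
x_8 = 3*(-5017) + 5*(-1184) = -20971
x_9 = 3*(-20971) + 5*(-5017) = -87998
x_{10} = 3*(-87998) + 5*(-20971) = -368849
x_{11} = 3*(-368849) + 5*(-87998) = -1546537

-1546537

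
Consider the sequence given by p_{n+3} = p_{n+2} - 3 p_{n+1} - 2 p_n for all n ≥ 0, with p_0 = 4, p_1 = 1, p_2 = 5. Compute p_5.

-15

p_3 = 5 - 3*1 - 2*4 = -6
p_4 = (-6) - 3*5 - 2*1 = -23
p_5 = (-23) - 3*(-6) - 2*5 = -15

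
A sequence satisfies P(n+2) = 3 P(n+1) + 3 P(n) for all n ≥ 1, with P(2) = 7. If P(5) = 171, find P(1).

Let P(1) = x.
P(3) = 21 + 3x
P(4) = 84 + 9x
P(5) = 315 + 36x
So 315 + 36x = 171, giving x = -4.

-4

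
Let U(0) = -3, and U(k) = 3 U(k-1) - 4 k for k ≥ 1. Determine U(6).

-4359

U(1) = 3(-3) - 4 = -13
U(2) = 3(-13) - 8 = -47
U(3) = 3(-47) - 12 = -153
U(4) = 3(-153) - 16 = -475
U(5) = 3(-475) - 20 = -1445
U(6) = 3(-1445) - 24 = -4359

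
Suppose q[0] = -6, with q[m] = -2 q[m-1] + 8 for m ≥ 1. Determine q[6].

q[1] = -2(-6) + 8 = 20
q[2] = -2(20) + 8 = -32
q[3] = -2(-32) + 8 = 72
q[4] = -2(72) + 8 = -136
q[5] = -2(-136) + 8 = 280
q[6] = -2(280) + 8 = -552

-552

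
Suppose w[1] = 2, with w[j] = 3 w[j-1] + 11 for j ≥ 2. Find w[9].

w[2] = 3*2 + 11 = 17
w[3] = 3*17 + 11 = 62
w[4] = 3*62 + 11 = 197
w[5] = 3*197 + 11 = 602
w[6] = 3*602 + 11 = 1817
w[7] = 3*1817 + 11 = 5462
w[8] = 3*5462 + 11 = 16397
w[9] = 3*16397 + 11 = 49202

49202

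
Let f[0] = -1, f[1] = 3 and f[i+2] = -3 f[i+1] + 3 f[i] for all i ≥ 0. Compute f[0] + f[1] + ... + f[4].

-136

f[2] = -3·3 + 3·(-1) = -12
f[3] = -3·(-12) + 3·3 = 45
f[4] = -3·45 + 3·(-12) = -171
Sum = (-1) + 3 + (-12) + 45 + (-171) = -136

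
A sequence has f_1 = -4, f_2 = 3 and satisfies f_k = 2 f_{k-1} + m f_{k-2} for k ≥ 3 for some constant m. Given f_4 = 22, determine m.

f_3 = 6 - 4m
f_4 = 12 - 5m
So 12 - 5m = 22, giving m = -2.

-2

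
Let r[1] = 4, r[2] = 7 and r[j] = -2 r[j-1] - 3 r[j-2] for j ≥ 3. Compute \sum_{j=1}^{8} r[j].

r[3] = -2·7 - 3·4 = -26
r[4] = -2·(-26) - 3·7 = 31
r[5] = -2·31 - 3·(-26) = 16
r[6] = -2·16 - 3·31 = -125
r[7] = -2·(-125) - 3·16 = 202
r[8] = -2·202 - 3·(-125) = -29
Sum = 4 + 7 + (-26) + 31 + 16 + (-125) + 202 + (-29) = 80

80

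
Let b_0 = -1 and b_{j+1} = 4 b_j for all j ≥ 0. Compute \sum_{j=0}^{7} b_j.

b_1 = 4·(-1) = -4
b_2 = 4·(-4) = -16
b_3 = 4·(-16) = -64
b_4 = 4·(-64) = -256
b_5 = 4·(-256) = -1024
b_6 = 4·(-1024) = -4096
b_7 = 4·(-4096) = -16384
Sum = (-1) + (-4) + (-16) + (-64) + (-256) + (-1024) + (-4096) + (-16384) = -21845

-21845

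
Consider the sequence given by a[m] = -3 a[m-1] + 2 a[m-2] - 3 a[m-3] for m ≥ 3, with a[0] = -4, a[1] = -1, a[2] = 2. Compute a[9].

3758

a[3] = -3*2 + 2*(-1) - 3*(-4) = 4
a[4] = -3*4 + 2*2 - 3*(-1) = -5
a[5] = -3*(-5) + 2*4 - 3*2 = 17
a[6] = -3*17 + 2*(-5) - 3*4 = -73
a[7] = -3*(-73) + 2*17 - 3*(-5) = 268
a[8] = -3*268 + 2*(-73) - 3*17 = -1001
a[9] = -3*(-1001) + 2*268 - 3*(-73) = 3758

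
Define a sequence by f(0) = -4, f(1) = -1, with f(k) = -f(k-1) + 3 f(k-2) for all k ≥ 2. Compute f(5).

f(2) = -(-1) + 3(-4) = -11
f(3) = -(-11) + 3(-1) = 8
f(4) = -8 + 3(-11) = -41
f(5) = -(-41) + 3(8) = 65

65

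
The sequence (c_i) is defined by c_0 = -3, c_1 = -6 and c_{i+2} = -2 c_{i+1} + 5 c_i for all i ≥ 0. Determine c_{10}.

c_2 = -2·(-6) + 5·(-3) = -3
c_3 = -2·(-3) + 5·(-6) = -24
c_4 = -2·(-24) + 5·(-3) = 33
c_5 = -2·33 + 5·(-24) = -186
c_6 = -2·(-186) + 5·33 = 537
c_7 = -2·537 + 5·(-186) = -2004
c_8 = -2·(-2004) + 5·537 = 6693
c_9 = -2·6693 + 5·(-2004) = -23406
c_{10} = -2·(-23406) + 5·6693 = 80277

80277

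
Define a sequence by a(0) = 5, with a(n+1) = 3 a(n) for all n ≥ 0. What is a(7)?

10935

a(1) = 3*5 = 15
a(2) = 3*15 = 45
a(3) = 3*45 = 135
a(4) = 3*135 = 405
a(5) = 3*405 = 1215
a(6) = 3*1215 = 3645
a(7) = 3*3645 = 10935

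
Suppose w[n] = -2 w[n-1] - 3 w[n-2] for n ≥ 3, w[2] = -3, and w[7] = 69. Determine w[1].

Let w[1] = y.
w[3] = 6 - 3y
w[4] = -3 + 6y
w[5] = -12 - 3y
w[6] = 33 - 12y
w[7] = -30 + 33y
So -30 + 33y = 69, giving y = 3.

3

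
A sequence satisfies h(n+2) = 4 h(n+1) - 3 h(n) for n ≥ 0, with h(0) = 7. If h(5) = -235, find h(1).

5

Let h(1) = z.
h(2) = -21 + 4z
h(3) = -84 + 13z
h(4) = -273 + 40z
h(5) = -840 + 121z
So -840 + 121z = -235, giving z = 5.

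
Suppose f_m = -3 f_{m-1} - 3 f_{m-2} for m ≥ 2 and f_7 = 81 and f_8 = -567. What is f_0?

Rearranging, f_{m-2} = (f_m + 3 f_{m-1}) / -3.
f_6 = (-567 + 3·81) / -3 = -324/-3 = 108
f_5 = (81 + 3·108) / -3 = 405/-3 = -135
f_4 = (108 + 3·(-135)) / -3 = -297/-3 = 99
f_3 = (-135 + 3·99) / -3 = 162/-3 = -54
f_2 = (99 + 3·(-54)) / -3 = -63/-3 = 21
f_1 = (-54 + 3·21) / -3 = 9/-3 = -3
f_0 = (21 + 3·(-3)) / -3 = 12/-3 = -4

-4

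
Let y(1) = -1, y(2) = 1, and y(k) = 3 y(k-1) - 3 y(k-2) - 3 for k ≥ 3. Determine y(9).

-165

y(3) = 3(1) - 3(-1) - 3 = 3
y(4) = 3(3) - 3(1) - 3 = 3
y(5) = 3(3) - 3(3) - 3 = -3
y(6) = 3(-3) - 3(3) - 3 = -21
y(7) = 3(-21) - 3(-3) - 3 = -57
y(8) = 3(-57) - 3(-21) - 3 = -111
y(9) = 3(-111) - 3(-57) - 3 = -165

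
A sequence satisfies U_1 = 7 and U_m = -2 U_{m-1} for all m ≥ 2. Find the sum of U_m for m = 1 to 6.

-147

U_2 = -2·7 = -14
U_3 = -2·(-14) = 28
U_4 = -2·28 = -56
U_5 = -2·(-56) = 112
U_6 = -2·112 = -224
Sum = 7 + (-14) + 28 + (-56) + 112 + (-224) = -147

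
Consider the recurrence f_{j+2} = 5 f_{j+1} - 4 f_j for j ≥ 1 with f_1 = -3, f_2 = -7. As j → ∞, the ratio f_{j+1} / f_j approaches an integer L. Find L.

4

The characteristic equation is r^2 - 5r + 4 = 0, which factors as (r - 4)(r - 1) = 0.
So the roots are 4 and 1. Since |4| > |1| and the coefficient of 4^j is non-zero, the ratio tends to 4.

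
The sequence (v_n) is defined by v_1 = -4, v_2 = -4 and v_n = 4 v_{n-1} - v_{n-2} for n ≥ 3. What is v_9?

-31812

v_3 = 4·(-4) - (-4) = -12
v_4 = 4·(-12) - (-4) = -44
v_5 = 4·(-44) - (-12) = -164
v_6 = 4·(-164) - (-44) = -612
v_7 = 4·(-612) - (-164) = -2284
v_8 = 4·(-2284) - (-612) = -8524
v_9 = 4·(-8524) - (-2284) = -31812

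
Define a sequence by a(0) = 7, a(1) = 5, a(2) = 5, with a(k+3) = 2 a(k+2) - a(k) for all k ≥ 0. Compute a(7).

-19

a(3) = 2·5 - 7 = 3
a(4) = 2·3 - 5 = 1
a(5) = 2·1 - 5 = -3
a(6) = 2·(-3) - 3 = -9
a(7) = 2·(-9) - 1 = -19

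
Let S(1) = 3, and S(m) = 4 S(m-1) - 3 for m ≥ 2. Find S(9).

S(2) = 4(3) - 3 = 9
S(3) = 4(9) - 3 = 33
S(4) = 4(33) - 3 = 129
S(5) = 4(129) - 3 = 513
S(6) = 4(513) - 3 = 2049
S(7) = 4(2049) - 3 = 8193
S(8) = 4(8193) - 3 = 32769
S(9) = 4(32769) - 3 = 131073

131073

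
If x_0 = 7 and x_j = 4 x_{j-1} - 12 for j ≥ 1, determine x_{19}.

824633720836

The fixed point is -12/(1 - 4) = 4, so x_j - 4 = 4(x_{j-1} - 4).
Hence x_j = 3·4^j + 4.
x_{19} = 3·4^{19} + 4 = 3·274877906944 + 4 = 824633720836.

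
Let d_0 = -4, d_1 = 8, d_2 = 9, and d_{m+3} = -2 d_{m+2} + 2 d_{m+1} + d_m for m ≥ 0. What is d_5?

-79

d_3 = -2*9 + 2*8 + (-4) = -6
d_4 = -2*(-6) + 2*9 + 8 = 38
d_5 = -2*38 + 2*(-6) + 9 = -79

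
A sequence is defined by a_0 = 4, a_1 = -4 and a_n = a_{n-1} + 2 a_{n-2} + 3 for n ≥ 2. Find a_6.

a_2 = (-4) + 2·4 + 3 = 7
a_3 = 7 + 2·(-4) + 3 = 2
a_4 = 2 + 2·7 + 3 = 19
a_5 = 19 + 2·2 + 3 = 26
a_6 = 26 + 2·19 + 3 = 67

67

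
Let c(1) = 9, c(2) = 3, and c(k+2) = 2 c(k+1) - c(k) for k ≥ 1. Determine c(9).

-39

c(3) = 2*3 - 9 = -3
c(4) = 2*(-3) - 3 = -9
c(5) = 2*(-9) - (-3) = -15
c(6) = 2*(-15) - (-9) = -21
c(7) = 2*(-21) - (-15) = -27
c(8) = 2*(-27) - (-21) = -33
c(9) = 2*(-33) - (-27) = -39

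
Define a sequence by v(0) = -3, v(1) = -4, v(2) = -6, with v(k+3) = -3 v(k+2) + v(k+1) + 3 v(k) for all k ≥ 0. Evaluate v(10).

-22146

v(3) = -3(-6) + (-4) + 3(-3) = 5
v(4) = -3(5) + (-6) + 3(-4) = -33
v(5) = -3(-33) + 5 + 3(-6) = 86
v(6) = -3(86) + (-33) + 3(5) = -276
v(7) = -3(-276) + 86 + 3(-33) = 815
v(8) = -3(815) + (-276) + 3(86) = -2463
v(9) = -3(-2463) + 815 + 3(-276) = 7376
v(10) = -3(7376) + (-2463) + 3(815) = -22146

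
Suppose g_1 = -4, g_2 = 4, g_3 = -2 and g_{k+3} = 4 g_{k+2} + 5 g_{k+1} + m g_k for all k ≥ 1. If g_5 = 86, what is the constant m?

g_4 = 12 - 4m
g_5 = 38 - 12m
So 38 - 12m = 86, giving m = -4.

-4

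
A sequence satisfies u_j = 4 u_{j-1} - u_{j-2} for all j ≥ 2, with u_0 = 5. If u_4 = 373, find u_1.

Let u_1 = x.
u_2 = -5 + 4x
u_3 = -20 + 15x
u_4 = -75 + 56x
So -75 + 56x = 373, giving x = 8.

8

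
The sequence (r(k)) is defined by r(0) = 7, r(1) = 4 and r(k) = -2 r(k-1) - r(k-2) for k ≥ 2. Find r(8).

r(2) = -2·4 - 7 = -15
r(3) = -2·(-15) - 4 = 26
r(4) = -2·26 - (-15) = -37
r(5) = -2·(-37) - 26 = 48
r(6) = -2·48 - (-37) = -59
r(7) = -2·(-59) - 48 = 70
r(8) = -2·70 - (-59) = -81

-81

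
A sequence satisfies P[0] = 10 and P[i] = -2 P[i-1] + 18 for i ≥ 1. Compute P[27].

-536870906

The fixed point is 18/(1 + 2) = 6, so P[i] - 6 = -2(P[i-1] - 6).
Hence P[i] = 4·(-2)^i + 6.
P[27] = 4·(-2)^{27} + 6 = 4·-134217728 + 6 = -536870906.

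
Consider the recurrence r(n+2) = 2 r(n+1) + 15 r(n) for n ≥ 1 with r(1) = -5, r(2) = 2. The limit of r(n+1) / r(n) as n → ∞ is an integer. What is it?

5

The characteristic equation is r^2 - 2r - 15 = 0, which factors as (r - 5)(r + 3) = 0.
So the roots are 5 and -3. Since |5| > |-3| and the coefficient of 5^n is non-zero, the ratio tends to 5.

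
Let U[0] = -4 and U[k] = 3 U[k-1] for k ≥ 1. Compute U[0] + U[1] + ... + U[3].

-160

U[1] = 3(-4) = -12
U[2] = 3(-12) = -36
U[3] = 3(-36) = -108
Sum = (-4) + (-12) + (-36) + (-108) = -160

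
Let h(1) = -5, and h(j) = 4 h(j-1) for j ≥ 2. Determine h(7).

-20480

h(2) = 4*(-5) = -20
h(3) = 4*(-20) = -80
h(4) = 4*(-80) = -320
h(5) = 4*(-320) = -1280
h(6) = 4*(-1280) = -5120
h(7) = 4*(-5120) = -20480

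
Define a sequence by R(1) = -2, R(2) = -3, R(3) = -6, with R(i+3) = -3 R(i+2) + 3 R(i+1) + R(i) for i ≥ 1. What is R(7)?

R(4) = -3(-6) + 3(-3) + (-2) = 7
R(5) = -3(7) + 3(-6) + (-3) = -42
R(6) = -3(-42) + 3(7) + (-6) = 141
R(7) = -3(141) + 3(-42) + 7 = -542

-542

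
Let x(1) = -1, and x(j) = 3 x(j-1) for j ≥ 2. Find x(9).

-6561

x(2) = 3·(-1) = -3
x(3) = 3·(-3) = -9
x(4) = 3·(-9) = -27
x(5) = 3·(-27) = -81
x(6) = 3·(-81) = -243
x(7) = 3·(-243) = -729
x(8) = 3·(-729) = -2187
x(9) = 3·(-2187) = -6561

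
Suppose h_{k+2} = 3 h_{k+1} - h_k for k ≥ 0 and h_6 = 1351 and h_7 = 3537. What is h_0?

-1

Rearranging, h_{k-2} = -(h_k - 3 h_{k-1}).
h_5 = -(3537 - 3*1351) = 516
h_4 = -(1351 - 3*516) = 197
h_3 = -(516 - 3*197) = 75
h_2 = -(197 - 3*75) = 28
h_1 = -(75 - 3*28) = 9
h_0 = -(28 - 3*9) = -1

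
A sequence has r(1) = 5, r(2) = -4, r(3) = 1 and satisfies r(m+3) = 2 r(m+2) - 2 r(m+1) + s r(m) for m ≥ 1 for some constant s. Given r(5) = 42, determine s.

r(4) = 10 + 5s
r(5) = 18 + 6s
So 18 + 6s = 42, giving s = 4.

4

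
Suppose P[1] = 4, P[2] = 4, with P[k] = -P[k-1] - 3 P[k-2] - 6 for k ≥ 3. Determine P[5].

P[3] = -4 - 3(4) - 6 = -22
P[4] = -(-22) - 3(4) - 6 = 4
P[5] = -4 - 3(-22) - 6 = 56

56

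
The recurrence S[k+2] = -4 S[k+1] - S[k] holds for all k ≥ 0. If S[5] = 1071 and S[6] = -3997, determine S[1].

Rearranging, S[k-2] = -(S[k] + 4 S[k-1]).
S[4] = -(-3997 + 4·1071) = -287
S[3] = -(1071 + 4·(-287)) = 77
S[2] = -(-287 + 4·77) = -21
S[1] = -(77 + 4·(-21)) = 7

7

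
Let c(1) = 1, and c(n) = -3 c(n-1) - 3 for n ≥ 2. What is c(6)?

-426

c(2) = -3(1) - 3 = -6
c(3) = -3(-6) - 3 = 15
c(4) = -3(15) - 3 = -48
c(5) = -3(-48) - 3 = 141
c(6) = -3(141) - 3 = -426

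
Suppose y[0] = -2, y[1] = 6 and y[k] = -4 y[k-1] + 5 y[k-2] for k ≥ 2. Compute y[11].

65104166

y[2] = -4·6 + 5·(-2) = -34
y[3] = -4·(-34) + 5·6 = 166
y[4] = -4·166 + 5·(-34) = -834
y[5] = -4·(-834) + 5·166 = 4166
y[6] = -4·4166 + 5·(-834) = -20834
y[7] = -4·(-20834) + 5·4166 = 104166
y[8] = -4·104166 + 5·(-20834) = -520834
y[9] = -4·(-520834) + 5·104166 = 2604166
y[10] = -4·2604166 + 5·(-520834) = -13020834
y[11] = -4·(-13020834) + 5·2604166 = 65104166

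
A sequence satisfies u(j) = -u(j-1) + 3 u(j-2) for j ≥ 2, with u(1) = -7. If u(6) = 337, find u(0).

Let u(0) = v.
u(2) = 7 + 3v
u(3) = -28 - 3v
u(4) = 49 + 12v
u(5) = -133 - 21v
u(6) = 280 + 57v
So 280 + 57v = 337, giving v = 1.

1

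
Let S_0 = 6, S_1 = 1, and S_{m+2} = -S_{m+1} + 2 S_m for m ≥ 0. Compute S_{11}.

S_2 = -1 + 2(6) = 11
S_3 = -11 + 2(1) = -9
S_4 = -(-9) + 2(11) = 31
S_5 = -31 + 2(-9) = -49
S_6 = -(-49) + 2(31) = 111
S_7 = -111 + 2(-49) = -209
S_8 = -(-209) + 2(111) = 431
S_9 = -431 + 2(-209) = -849
S_{10} = -(-849) + 2(431) = 1711
S_{11} = -1711 + 2(-849) = -3409

-3409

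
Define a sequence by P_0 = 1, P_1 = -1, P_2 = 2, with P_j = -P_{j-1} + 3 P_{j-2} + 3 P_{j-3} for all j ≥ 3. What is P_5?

P_3 = -2 + 3(-1) + 3(1) = -2
P_4 = -(-2) + 3(2) + 3(-1) = 5
P_5 = -5 + 3(-2) + 3(2) = -5

-5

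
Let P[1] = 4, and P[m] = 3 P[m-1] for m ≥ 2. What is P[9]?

P[2] = 3*4 = 12
P[3] = 3*12 = 36
P[4] = 3*36 = 108
P[5] = 3*108 = 324
P[6] = 3*324 = 972
P[7] = 3*972 = 2916
P[8] = 3*2916 = 8748
P[9] = 3*8748 = 26244

26244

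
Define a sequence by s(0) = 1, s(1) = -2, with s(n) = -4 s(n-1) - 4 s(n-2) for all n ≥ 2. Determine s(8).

256

s(2) = -4·(-2) - 4·1 = 4
s(3) = -4·4 - 4·(-2) = -8
s(4) = -4·(-8) - 4·4 = 16
s(5) = -4·16 - 4·(-8) = -32
s(6) = -4·(-32) - 4·16 = 64
s(7) = -4·64 - 4·(-32) = -128
s(8) = -4·(-128) - 4·64 = 256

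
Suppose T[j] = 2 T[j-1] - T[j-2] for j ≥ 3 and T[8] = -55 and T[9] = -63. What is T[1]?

1

Rearranging, T[j-2] = -(T[j] - 2 T[j-1]).
T[7] = -(-63 - 2·(-55)) = -47
T[6] = -(-55 - 2·(-47)) = -39
T[5] = -(-47 - 2·(-39)) = -31
T[4] = -(-39 - 2·(-31)) = -23
T[3] = -(-31 - 2·(-23)) = -15
T[2] = -(-23 - 2·(-15)) = -7
T[1] = -(-15 - 2·(-7)) = 1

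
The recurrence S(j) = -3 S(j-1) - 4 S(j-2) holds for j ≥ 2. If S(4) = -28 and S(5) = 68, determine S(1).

Rearranging, S(j-2) = (S(j) + 3 S(j-1)) / -4.
S(3) = (68 + 3·(-28)) / -4 = -16/-4 = 4
S(2) = (-28 + 3·4) / -4 = -16/-4 = 4
S(1) = (4 + 3·4) / -4 = 16/-4 = -4

-4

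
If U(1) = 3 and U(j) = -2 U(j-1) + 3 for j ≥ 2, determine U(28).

The fixed point is 3/(1 + 2) = 1, so U(j) - 1 = -2(U(j-1) - 1).
Hence U(j) = 2·(-2)^{j-1} + 1.
U(28) = 2·(-2)^{27} + 1 = 2·-134217728 + 1 = -268435455.

-268435455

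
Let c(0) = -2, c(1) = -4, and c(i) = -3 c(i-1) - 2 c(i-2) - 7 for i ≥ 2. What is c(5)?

c(2) = -3(-4) - 2(-2) - 7 = 9
c(3) = -3(9) - 2(-4) - 7 = -26
c(4) = -3(-26) - 2(9) - 7 = 53
c(5) = -3(53) - 2(-26) - 7 = -114

-114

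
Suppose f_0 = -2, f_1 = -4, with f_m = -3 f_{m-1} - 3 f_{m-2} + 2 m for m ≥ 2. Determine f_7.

f_2 = -3*(-4) - 3*(-2) + 4 = 22
f_3 = -3*22 - 3*(-4) + 6 = -48
f_4 = -3*(-48) - 3*22 + 8 = 86
f_5 = -3*86 - 3*(-48) + 10 = -104
f_6 = -3*(-104) - 3*86 + 12 = 66
f_7 = -3*66 - 3*(-104) + 14 = 128

128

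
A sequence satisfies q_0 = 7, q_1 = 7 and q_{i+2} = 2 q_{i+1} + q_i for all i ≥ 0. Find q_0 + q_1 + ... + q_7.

2856

q_2 = 2·7 + 7 = 21
q_3 = 2·21 + 7 = 49
q_4 = 2·49 + 21 = 119
q_5 = 2·119 + 49 = 287
q_6 = 2·287 + 119 = 693
q_7 = 2·693 + 287 = 1673
Sum = 7 + 7 + 21 + 49 + 119 + 287 + 693 + 1673 = 2856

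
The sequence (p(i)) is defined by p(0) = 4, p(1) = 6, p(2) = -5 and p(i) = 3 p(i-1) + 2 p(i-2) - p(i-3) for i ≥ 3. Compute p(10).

-63185

p(3) = 3(-5) + 2(6) - 4 = -7
p(4) = 3(-7) + 2(-5) - 6 = -37
p(5) = 3(-37) + 2(-7) - (-5) = -120
p(6) = 3(-120) + 2(-37) - (-7) = -427
p(7) = 3(-427) + 2(-120) - (-37) = -1484
p(8) = 3(-1484) + 2(-427) - (-120) = -5186
p(9) = 3(-5186) + 2(-1484) - (-427) = -18099
p(10) = 3(-18099) + 2(-5186) - (-1484) = -63185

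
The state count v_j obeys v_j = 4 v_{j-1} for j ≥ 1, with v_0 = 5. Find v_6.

v_1 = 4*5 = 20
v_2 = 4*20 = 80
v_3 = 4*80 = 320
v_4 = 4*320 = 1280
v_5 = 4*1280 = 5120
v_6 = 4*5120 = 20480

20480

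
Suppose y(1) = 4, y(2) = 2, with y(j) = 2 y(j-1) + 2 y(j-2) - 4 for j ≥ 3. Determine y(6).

y(3) = 2·2 + 2·4 - 4 = 8
y(4) = 2·8 + 2·2 - 4 = 16
y(5) = 2·16 + 2·8 - 4 = 44
y(6) = 2·44 + 2·16 - 4 = 116

116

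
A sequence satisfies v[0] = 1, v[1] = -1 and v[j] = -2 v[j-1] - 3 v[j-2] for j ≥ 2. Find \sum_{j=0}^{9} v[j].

v[2] = -2·(-1) - 3·1 = -1
v[3] = -2·(-1) - 3·(-1) = 5
v[4] = -2·5 - 3·(-1) = -7
v[5] = -2·(-7) - 3·5 = -1
v[6] = -2·(-1) - 3·(-7) = 23
v[7] = -2·23 - 3·(-1) = -43
v[8] = -2·(-43) - 3·23 = 17
v[9] = -2·17 - 3·(-43) = 95
Sum = 1 + (-1) + (-1) + 5 + (-7) + (-1) + 23 + (-43) + 17 + 95 = 88

88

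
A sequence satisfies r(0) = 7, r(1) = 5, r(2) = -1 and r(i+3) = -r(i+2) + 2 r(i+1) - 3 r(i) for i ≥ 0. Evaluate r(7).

r(3) = -(-1) + 2(5) - 3(7) = -10
r(4) = -(-10) + 2(-1) - 3(5) = -7
r(5) = -(-7) + 2(-10) - 3(-1) = -10
r(6) = -(-10) + 2(-7) - 3(-10) = 26
r(7) = -26 + 2(-10) - 3(-7) = -25

-25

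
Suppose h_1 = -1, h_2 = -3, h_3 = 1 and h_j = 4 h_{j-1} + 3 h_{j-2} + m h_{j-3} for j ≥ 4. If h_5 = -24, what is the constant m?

1

h_4 = -5 - m
h_5 = -17 - 7m
So -17 - 7m = -24, giving m = 1.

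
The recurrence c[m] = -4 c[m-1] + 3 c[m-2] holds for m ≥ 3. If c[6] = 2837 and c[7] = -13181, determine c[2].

Rearranging, c[m-2] = (c[m] + 4 c[m-1]) / 3.
c[5] = (-13181 + 4*2837) / 3 = -1833/3 = -611
c[4] = (2837 + 4*(-611)) / 3 = 393/3 = 131
c[3] = (-611 + 4*131) / 3 = -87/3 = -29
c[2] = (131 + 4*(-29)) / 3 = 15/3 = 5

5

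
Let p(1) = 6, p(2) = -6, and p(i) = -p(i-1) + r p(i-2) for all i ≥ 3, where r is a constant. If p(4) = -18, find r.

1

p(3) = 6 + 6r
p(4) = -6 - 12r
So -6 - 12r = -18, giving r = 1.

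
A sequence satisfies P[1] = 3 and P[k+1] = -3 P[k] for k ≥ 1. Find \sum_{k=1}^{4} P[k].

-60

P[2] = -3*3 = -9
P[3] = -3*(-9) = 27
P[4] = -3*27 = -81
Sum = 3 + (-9) + 27 + (-81) = -60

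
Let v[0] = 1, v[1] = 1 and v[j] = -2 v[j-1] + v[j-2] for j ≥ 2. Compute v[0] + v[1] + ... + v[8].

v[2] = -2*1 + 1 = -1
v[3] = -2*(-1) + 1 = 3
v[4] = -2*3 + (-1) = -7
v[5] = -2*(-7) + 3 = 17
v[6] = -2*17 + (-7) = -41
v[7] = -2*(-41) + 17 = 99
v[8] = -2*99 + (-41) = -239
Sum = 1 + 1 + (-1) + 3 + (-7) + 17 + (-41) + 99 + (-239) = -167

-167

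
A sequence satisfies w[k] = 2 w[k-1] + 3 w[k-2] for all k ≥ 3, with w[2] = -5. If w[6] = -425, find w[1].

-2

Let w[1] = v.
w[3] = -10 + 3v
w[4] = -35 + 6v
w[5] = -100 + 21v
w[6] = -305 + 60v
So -305 + 60v = -425, giving v = -2.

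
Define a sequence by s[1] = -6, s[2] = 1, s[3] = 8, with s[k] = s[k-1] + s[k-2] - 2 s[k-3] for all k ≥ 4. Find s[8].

-5

s[4] = 8 + 1 - 2·(-6) = 21
s[5] = 21 + 8 - 2·1 = 27
s[6] = 27 + 21 - 2·8 = 32
s[7] = 32 + 27 - 2·21 = 17
s[8] = 17 + 32 - 2·27 = -5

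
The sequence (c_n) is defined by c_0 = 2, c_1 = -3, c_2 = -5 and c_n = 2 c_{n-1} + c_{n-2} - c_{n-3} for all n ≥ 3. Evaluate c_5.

c_3 = 2·(-5) + (-3) - 2 = -15
c_4 = 2·(-15) + (-5) - (-3) = -32
c_5 = 2·(-32) + (-15) - (-5) = -74

-74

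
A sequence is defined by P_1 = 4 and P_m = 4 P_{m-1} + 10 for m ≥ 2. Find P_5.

P_2 = 4(4) + 10 = 26
P_3 = 4(26) + 10 = 114
P_4 = 4(114) + 10 = 466
P_5 = 4(466) + 10 = 1874

1874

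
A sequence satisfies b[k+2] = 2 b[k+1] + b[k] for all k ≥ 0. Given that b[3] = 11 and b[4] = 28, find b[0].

Rearranging, b[k-2] = b[k] - 2 b[k-1].
b[2] = 28 - 2·11 = 6
b[1] = 11 - 2·6 = -1
b[0] = 6 - 2·(-1) = 8

8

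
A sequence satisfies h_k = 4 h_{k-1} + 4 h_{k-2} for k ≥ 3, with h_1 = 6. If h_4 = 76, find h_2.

Let h_2 = y.
h_3 = 24 + 4y
h_4 = 96 + 20y
So 96 + 20y = 76, giving y = -1.

-1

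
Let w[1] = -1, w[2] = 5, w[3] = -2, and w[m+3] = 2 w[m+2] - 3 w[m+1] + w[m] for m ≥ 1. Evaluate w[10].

w[4] = 2·(-2) - 3·5 + (-1) = -20
w[5] = 2·(-20) - 3·(-2) + 5 = -29
w[6] = 2·(-29) - 3·(-20) + (-2) = 0
w[7] = 2·0 - 3·(-29) + (-20) = 67
w[8] = 2·67 - 3·0 + (-29) = 105
w[9] = 2·105 - 3·67 + 0 = 9
w[10] = 2·9 - 3·105 + 67 = -230

-230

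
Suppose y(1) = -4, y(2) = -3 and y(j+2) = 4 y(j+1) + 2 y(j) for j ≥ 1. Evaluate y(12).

-13254496

y(3) = 4(-3) + 2(-4) = -20
y(4) = 4(-20) + 2(-3) = -86
y(5) = 4(-86) + 2(-20) = -384
y(6) = 4(-384) + 2(-86) = -1708
y(7) = 4(-1708) + 2(-384) = -7600
y(8) = 4(-7600) + 2(-1708) = -33816
y(9) = 4(-33816) + 2(-7600) = -150464
y(10) = 4(-150464) + 2(-33816) = -669488
y(11) = 4(-669488) + 2(-150464) = -2978880
y(12) = 4(-2978880) + 2(-669488) = -13254496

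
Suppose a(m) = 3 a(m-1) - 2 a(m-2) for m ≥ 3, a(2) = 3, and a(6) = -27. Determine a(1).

Let a(1) = z.
a(3) = 9 - 2z
a(4) = 21 - 6z
a(5) = 45 - 14z
a(6) = 93 - 30z
So 93 - 30z = -27, giving z = 4.

4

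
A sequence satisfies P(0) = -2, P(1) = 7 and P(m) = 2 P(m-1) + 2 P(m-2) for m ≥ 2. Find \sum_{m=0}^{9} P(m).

21373

P(2) = 2·7 + 2·(-2) = 10
P(3) = 2·10 + 2·7 = 34
P(4) = 2·34 + 2·10 = 88
P(5) = 2·88 + 2·34 = 244
P(6) = 2·244 + 2·88 = 664
P(7) = 2·664 + 2·244 = 1816
P(8) = 2·1816 + 2·664 = 4960
P(9) = 2·4960 + 2·1816 = 13552
Sum = (-2) + 7 + 10 + 34 + 88 + 244 + 664 + 1816 + 4960 + 13552 = 21373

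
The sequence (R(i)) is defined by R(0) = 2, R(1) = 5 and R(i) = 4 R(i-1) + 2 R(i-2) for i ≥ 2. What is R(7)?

R(2) = 4*5 + 2*2 = 24
R(3) = 4*24 + 2*5 = 106
R(4) = 4*106 + 2*24 = 472
R(5) = 4*472 + 2*106 = 2100
R(6) = 4*2100 + 2*472 = 9344
R(7) = 4*9344 + 2*2100 = 41576

41576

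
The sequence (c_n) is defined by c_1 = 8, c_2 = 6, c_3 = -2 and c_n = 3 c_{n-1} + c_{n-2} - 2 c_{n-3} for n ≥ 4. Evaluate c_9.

c_4 = 3(-2) + 6 - 2(8) = -16
c_5 = 3(-16) + (-2) - 2(6) = -62
c_6 = 3(-62) + (-16) - 2(-2) = -198
c_7 = 3(-198) + (-62) - 2(-16) = -624
c_8 = 3(-624) + (-198) - 2(-62) = -1946
c_9 = 3(-1946) + (-624) - 2(-198) = -6066

-6066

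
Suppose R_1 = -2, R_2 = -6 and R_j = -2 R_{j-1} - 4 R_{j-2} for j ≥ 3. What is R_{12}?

10240

R_3 = -2*(-6) - 4*(-2) = 20
R_4 = -2*20 - 4*(-6) = -16
R_5 = -2*(-16) - 4*20 = -48
R_6 = -2*(-48) - 4*(-16) = 160
R_7 = -2*160 - 4*(-48) = -128
R_8 = -2*(-128) - 4*160 = -384
R_9 = -2*(-384) - 4*(-128) = 1280
R_{10} = -2*1280 - 4*(-384) = -1024
R_{11} = -2*(-1024) - 4*1280 = -3072
R_{12} = -2*(-3072) - 4*(-1024) = 10240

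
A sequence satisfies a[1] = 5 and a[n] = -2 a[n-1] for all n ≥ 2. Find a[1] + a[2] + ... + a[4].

-25

a[2] = -2*5 = -10
a[3] = -2*(-10) = 20
a[4] = -2*20 = -40
Sum = 5 + (-10) + 20 + (-40) = -25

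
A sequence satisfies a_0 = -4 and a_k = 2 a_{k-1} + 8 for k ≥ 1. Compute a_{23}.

The fixed point is 8/(1 - 2) = -8, so a_k + 8 = 2(a_{k-1} + 8).
Hence a_k = 4·2^k - 8.
a_{23} = 4·2^{23} - 8 = 4·8388608 - 8 = 33554424.

33554424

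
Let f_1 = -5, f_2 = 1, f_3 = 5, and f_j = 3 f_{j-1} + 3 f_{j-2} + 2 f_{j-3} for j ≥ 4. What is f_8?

f_4 = 3(5) + 3(1) + 2(-5) = 8
f_5 = 3(8) + 3(5) + 2(1) = 41
f_6 = 3(41) + 3(8) + 2(5) = 157
f_7 = 3(157) + 3(41) + 2(8) = 610
f_8 = 3(610) + 3(157) + 2(41) = 2383

2383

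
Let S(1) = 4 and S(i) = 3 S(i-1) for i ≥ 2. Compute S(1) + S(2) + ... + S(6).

S(2) = 3*4 = 12
S(3) = 3*12 = 36
S(4) = 3*36 = 108
S(5) = 3*108 = 324
S(6) = 3*324 = 972
Sum = 4 + 12 + 36 + 108 + 324 + 972 = 1456

1456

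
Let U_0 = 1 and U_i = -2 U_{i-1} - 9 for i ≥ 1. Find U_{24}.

The fixed point is -9/(1 + 2) = -3, so U_i + 3 = -2(U_{i-1} + 3).
Hence U_i = 4·(-2)^i - 3.
U_{24} = 4·(-2)^{24} - 3 = 4·16777216 - 3 = 67108861.

67108861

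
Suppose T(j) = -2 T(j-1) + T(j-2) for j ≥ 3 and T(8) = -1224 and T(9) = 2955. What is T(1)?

3

Rearranging, T(j-2) = T(j) + 2 T(j-1).
T(7) = 2955 + 2*(-1224) = 507
T(6) = -1224 + 2*507 = -210
T(5) = 507 + 2*(-210) = 87
T(4) = -210 + 2*87 = -36
T(3) = 87 + 2*(-36) = 15
T(2) = -36 + 2*15 = -6
T(1) = 15 + 2*(-6) = 3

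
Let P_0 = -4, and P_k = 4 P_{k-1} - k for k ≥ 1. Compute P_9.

P_1 = 4·(-4) - 1 = -17
P_2 = 4·(-17) - 2 = -70
P_3 = 4·(-70) - 3 = -283
P_4 = 4·(-283) - 4 = -1136
P_5 = 4·(-1136) - 5 = -4549
P_6 = 4·(-4549) - 6 = -18202
P_7 = 4·(-18202) - 7 = -72815
P_8 = 4·(-72815) - 8 = -291268
P_9 = 4·(-291268) - 9 = -1165081

-1165081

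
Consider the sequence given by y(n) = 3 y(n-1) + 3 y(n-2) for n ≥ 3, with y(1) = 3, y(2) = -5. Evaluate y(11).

y(3) = 3·(-5) + 3·3 = -6
y(4) = 3·(-6) + 3·(-5) = -33
y(5) = 3·(-33) + 3·(-6) = -117
y(6) = 3·(-117) + 3·(-33) = -450
y(7) = 3·(-450) + 3·(-117) = -1701
y(8) = 3·(-1701) + 3·(-450) = -6453
y(9) = 3·(-6453) + 3·(-1701) = -24462
y(10) = 3·(-24462) + 3·(-6453) = -92745
y(11) = 3·(-92745) + 3·(-24462) = -351621

-351621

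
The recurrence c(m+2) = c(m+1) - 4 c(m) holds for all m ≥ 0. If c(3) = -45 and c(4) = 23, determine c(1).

7

Rearranging, c(m-2) = (c(m) - c(m-1)) / -4.
c(2) = (23 - (-45)) / -4 = 68/-4 = -17
c(1) = (-45 - (-17)) / -4 = -28/-4 = 7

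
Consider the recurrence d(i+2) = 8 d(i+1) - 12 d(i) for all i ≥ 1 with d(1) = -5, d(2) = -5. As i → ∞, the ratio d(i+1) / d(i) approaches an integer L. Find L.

6

The characteristic equation is r^2 - 8r + 12 = 0, which factors as (r - 6)(r - 2) = 0.
So the roots are 6 and 2. Since |6| > |2| and the coefficient of 6^i is non-zero, the ratio tends to 6.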